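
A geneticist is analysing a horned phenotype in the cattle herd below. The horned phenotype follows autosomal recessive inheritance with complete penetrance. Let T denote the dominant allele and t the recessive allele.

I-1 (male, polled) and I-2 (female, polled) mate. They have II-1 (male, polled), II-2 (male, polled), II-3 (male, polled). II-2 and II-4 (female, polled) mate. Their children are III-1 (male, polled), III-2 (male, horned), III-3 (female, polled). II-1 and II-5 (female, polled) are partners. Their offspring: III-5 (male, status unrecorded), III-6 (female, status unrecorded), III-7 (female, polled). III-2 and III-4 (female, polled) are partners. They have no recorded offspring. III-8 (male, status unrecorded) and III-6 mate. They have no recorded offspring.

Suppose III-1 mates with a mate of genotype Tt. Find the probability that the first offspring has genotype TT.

1/3

II-2 is polled so carries T and passed t to III-2 (tt), so II-2 is Tt.
II-4 is polled so carries T and passed t to III-2 (tt), so II-4 is Tt.
III-1 is a polled offspring of II-2 (Tt) × II-4 (Tt), whose cross gives 1/4 TT : 1/2 Tt : 1/4 tt; conditioning on being polled, III-1 is TT with probability 1/3, Tt with probability 2/3.
Summing over parental genotype combinations, P(offspring has genotype TT) = 1/3·1/2 + 2/3·1/4 = 1/3.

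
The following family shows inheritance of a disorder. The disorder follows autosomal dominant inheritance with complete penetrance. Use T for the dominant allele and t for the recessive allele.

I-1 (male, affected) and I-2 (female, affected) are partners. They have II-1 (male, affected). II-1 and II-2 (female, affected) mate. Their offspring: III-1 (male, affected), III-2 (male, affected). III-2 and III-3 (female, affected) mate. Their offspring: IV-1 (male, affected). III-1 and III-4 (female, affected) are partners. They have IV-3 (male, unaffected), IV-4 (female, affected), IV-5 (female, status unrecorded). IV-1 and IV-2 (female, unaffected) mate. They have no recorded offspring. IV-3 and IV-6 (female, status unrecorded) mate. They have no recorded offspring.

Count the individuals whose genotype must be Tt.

2

Obligate heterozygotes: III-1 is affected so carries T and passed t to IV-3 (tt), so III-1 is Tt; III-4 is affected so carries T and passed t to IV-3 (tt), so III-4 is Tt.
Every other individual is either homozygous by phenotype or has at least one consistent homozygous assignment, so the count is 2.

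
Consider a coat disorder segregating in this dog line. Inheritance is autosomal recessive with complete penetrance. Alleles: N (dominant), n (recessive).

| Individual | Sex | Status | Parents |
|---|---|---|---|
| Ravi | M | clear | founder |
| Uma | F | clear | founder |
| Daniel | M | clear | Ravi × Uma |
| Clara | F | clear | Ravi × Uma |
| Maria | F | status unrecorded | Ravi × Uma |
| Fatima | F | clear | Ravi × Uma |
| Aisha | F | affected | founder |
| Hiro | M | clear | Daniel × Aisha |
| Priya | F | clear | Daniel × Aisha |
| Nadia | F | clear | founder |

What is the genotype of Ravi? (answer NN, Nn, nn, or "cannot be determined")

cannot be determined

Ravi's phenotype allows NN or Nn, and no parent or child forces a single allele at both positions; consistent genotype assignments exist with Ravi as NN or Nn.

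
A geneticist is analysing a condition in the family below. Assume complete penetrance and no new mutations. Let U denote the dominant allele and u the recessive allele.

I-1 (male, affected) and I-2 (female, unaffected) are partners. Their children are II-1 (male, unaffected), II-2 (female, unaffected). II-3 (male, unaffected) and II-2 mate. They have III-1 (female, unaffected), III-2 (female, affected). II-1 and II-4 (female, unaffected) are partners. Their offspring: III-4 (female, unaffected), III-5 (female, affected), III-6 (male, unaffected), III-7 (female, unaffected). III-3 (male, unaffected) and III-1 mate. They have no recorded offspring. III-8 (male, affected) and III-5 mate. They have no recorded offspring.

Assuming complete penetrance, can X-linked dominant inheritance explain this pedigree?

Under X-linked dominant, II-2 (unaffected, female) cannot arise from I-1 (affected) × I-2 (unaffected).

No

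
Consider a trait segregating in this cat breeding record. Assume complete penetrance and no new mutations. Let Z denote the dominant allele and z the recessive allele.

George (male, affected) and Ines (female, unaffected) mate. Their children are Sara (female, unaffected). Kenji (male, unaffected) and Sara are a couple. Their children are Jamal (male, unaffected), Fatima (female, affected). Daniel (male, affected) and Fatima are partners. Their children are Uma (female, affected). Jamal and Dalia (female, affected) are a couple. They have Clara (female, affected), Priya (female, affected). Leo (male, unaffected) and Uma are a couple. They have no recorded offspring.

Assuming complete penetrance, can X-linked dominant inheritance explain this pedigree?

Under X-linked dominant, Sara (unaffected, female) cannot arise from George (affected) × Ines (unaffected).

No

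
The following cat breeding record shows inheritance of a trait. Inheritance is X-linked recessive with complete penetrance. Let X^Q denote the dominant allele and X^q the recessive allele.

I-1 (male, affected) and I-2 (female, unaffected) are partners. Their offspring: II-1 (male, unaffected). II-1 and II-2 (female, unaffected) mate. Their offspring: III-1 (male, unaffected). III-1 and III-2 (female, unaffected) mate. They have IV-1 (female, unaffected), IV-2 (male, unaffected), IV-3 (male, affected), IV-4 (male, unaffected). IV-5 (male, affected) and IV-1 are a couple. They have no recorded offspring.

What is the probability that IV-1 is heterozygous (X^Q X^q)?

III-1 is unaffected, so III-1 is X^Q Y.
III-2 is unaffected so carries Q and passed q to IV-3 (X^q Y), so III-2 is X^Q X^q.
Their cross gives offspring ratios 1/2 X^Q X^Q : 1/2 X^Q X^q. Conditioning on IV-1 being unaffected, P(X^Q X^q) = 1/2 / 1 = 1/2.

1/2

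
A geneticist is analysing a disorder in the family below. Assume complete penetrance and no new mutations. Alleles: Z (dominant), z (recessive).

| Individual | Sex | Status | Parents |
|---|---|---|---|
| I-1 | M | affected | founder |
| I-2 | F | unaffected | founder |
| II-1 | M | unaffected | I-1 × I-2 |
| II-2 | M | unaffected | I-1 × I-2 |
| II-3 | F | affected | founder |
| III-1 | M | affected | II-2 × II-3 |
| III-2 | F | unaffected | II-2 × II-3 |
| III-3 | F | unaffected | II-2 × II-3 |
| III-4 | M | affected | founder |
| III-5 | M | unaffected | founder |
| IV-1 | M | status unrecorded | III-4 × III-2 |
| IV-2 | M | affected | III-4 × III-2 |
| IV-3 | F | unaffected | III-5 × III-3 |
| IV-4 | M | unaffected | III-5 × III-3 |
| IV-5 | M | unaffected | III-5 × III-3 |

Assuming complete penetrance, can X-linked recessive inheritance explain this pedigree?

Yes

A consistent assignment under X-linked recessive exists: I-1 X^z Y, I-2 X^Z X^Z, II-1 X^Z Y, II-2 X^Z Y, II-3 X^z X^z, III-1 X^z Y, III-2 X^Z X^z, III-3 X^Z X^z, III-4 X^z Y, III-5 X^Z Y, IV-1 X^Z Y, IV-2 X^z Y, IV-3 X^Z X^Z, IV-4 X^Z Y, IV-5 X^Z Y.
In this assignment every recorded phenotype matches its genotype and every non-founder's genotype is obtainable from its parents' genotypes, so the pedigree is consistent.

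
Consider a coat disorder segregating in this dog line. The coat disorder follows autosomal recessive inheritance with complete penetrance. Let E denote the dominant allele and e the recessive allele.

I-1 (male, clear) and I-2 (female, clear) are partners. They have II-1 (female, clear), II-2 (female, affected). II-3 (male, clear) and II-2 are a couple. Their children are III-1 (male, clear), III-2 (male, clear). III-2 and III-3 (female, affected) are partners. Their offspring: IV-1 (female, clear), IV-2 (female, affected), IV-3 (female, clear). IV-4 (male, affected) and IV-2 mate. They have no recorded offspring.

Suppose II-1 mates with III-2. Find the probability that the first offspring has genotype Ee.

I-1 is clear so carries E and passed e to II-2 (ee), so I-1 is Ee.
I-2 is clear so carries E and passed e to II-2 (ee), so I-2 is Ee.
II-1 is a clear offspring of I-1 (Ee) × I-2 (Ee), whose cross gives 1/4 EE : 1/2 Ee : 1/4 ee; conditioning on being clear, II-1 is EE with probability 1/3, Ee with probability 2/3.
III-2 is clear so carries E and received e from II-2 (ee), so III-2 is Ee.
Summing over parental genotype combinations, P(offspring has genotype Ee) = 1/3·1/2 + 2/3·1/2 = 1/2.

1/2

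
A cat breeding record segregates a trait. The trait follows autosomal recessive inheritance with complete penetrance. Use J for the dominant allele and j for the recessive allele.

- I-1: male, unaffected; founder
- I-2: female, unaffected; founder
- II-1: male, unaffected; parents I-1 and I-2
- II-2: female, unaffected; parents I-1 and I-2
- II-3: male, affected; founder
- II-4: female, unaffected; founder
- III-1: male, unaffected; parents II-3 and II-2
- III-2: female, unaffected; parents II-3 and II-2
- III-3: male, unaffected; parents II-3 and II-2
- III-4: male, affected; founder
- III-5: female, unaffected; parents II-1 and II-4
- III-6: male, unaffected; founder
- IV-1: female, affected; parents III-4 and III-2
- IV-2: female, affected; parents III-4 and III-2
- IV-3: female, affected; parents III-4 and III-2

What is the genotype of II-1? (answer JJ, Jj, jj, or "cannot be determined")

cannot be determined

II-1's phenotype allows JJ or Jj, and no parent or child forces a single allele at both positions; consistent genotype assignments exist with II-1 as JJ or Jj.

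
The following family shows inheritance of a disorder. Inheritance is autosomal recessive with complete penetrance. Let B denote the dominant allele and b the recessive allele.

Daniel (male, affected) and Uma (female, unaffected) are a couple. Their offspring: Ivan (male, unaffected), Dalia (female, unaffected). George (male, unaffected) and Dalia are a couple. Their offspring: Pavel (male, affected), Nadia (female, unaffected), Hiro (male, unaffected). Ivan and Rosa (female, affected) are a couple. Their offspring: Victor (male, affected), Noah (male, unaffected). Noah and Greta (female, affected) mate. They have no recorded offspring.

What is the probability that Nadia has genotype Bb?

George is unaffected so carries B and passed b to Pavel (bb), so George is Bb.
Dalia is unaffected so carries B and received b from Daniel (bb), so Dalia is Bb.
Their cross gives offspring ratios 1/4 BB : 1/2 Bb : 1/4 bb. Conditioning on Nadia being unaffected, P(Bb) = 1/2 / 3/4 = 2/3.

2/3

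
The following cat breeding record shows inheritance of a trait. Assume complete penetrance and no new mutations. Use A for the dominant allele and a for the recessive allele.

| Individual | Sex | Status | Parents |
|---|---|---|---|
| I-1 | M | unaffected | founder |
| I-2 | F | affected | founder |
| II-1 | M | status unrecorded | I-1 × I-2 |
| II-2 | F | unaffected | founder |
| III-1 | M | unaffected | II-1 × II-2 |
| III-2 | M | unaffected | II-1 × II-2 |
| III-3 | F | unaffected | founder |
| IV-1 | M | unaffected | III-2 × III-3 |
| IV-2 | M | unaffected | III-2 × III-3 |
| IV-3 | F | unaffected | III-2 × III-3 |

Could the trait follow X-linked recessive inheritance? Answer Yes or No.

Yes

A consistent assignment under X-linked recessive exists: I-1 X^A Y, I-2 X^a X^a, II-1 X^a Y, II-2 X^A X^A, III-1 X^A Y, III-2 X^A Y, III-3 X^A X^A, IV-1 X^A Y, IV-2 X^A Y, IV-3 X^A X^A.
In this assignment every recorded phenotype matches its genotype and every non-founder's genotype is obtainable from its parents' genotypes, so the pedigree is consistent.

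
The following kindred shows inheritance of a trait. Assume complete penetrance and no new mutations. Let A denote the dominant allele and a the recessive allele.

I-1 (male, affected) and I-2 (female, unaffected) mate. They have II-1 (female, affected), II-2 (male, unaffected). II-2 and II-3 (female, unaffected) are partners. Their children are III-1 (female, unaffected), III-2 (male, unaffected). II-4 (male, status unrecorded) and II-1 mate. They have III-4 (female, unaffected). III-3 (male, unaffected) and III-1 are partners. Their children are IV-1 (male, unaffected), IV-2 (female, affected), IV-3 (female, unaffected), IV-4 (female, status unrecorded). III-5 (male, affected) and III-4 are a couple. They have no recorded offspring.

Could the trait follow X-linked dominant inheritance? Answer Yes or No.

Under X-linked dominant, IV-2 (affected, female) cannot arise from III-3 (unaffected) × III-1 (unaffected).

No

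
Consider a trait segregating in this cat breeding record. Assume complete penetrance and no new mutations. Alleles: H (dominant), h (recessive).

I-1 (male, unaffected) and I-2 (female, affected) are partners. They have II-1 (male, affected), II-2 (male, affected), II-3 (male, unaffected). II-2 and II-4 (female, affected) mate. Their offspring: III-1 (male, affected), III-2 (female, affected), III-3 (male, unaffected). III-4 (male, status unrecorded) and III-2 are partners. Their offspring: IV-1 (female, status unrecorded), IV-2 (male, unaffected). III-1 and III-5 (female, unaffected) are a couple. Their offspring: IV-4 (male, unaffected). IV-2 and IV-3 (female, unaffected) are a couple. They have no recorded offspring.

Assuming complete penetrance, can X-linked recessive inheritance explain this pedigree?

Under X-linked recessive, II-3 (unaffected, male) cannot arise from I-1 (unaffected) × I-2 (affected).

No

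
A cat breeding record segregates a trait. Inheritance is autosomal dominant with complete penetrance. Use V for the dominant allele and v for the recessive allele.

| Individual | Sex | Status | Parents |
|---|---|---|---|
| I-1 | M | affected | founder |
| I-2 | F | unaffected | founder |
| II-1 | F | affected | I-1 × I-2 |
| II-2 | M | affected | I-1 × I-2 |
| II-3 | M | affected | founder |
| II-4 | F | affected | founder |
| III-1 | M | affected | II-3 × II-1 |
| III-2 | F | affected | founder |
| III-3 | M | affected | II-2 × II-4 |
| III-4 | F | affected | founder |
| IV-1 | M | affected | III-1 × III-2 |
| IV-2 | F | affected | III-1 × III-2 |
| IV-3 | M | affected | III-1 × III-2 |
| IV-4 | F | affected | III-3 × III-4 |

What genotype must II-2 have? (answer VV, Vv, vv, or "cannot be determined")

Vv

From phenotype alone, II-2 is VV or Vv.
II-2 is affected so carries V and received v from I-2 (vv), so II-2 is Vv.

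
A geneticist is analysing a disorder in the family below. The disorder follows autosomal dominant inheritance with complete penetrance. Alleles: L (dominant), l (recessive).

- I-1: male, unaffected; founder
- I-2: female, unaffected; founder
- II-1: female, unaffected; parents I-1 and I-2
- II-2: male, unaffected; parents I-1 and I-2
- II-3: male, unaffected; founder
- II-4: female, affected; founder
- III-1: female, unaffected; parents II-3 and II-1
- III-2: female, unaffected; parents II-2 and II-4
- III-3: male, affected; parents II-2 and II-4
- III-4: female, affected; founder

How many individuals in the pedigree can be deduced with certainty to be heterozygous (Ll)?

2

Obligate heterozygotes: II-4 is affected so carries L and passed l to III-2 (ll), so II-4 is Ll; III-3 is affected so carries L and received l from II-2 (ll), so III-3 is Ll.
Every other individual is either homozygous by phenotype or has at least one consistent homozygous assignment, so the count is 2.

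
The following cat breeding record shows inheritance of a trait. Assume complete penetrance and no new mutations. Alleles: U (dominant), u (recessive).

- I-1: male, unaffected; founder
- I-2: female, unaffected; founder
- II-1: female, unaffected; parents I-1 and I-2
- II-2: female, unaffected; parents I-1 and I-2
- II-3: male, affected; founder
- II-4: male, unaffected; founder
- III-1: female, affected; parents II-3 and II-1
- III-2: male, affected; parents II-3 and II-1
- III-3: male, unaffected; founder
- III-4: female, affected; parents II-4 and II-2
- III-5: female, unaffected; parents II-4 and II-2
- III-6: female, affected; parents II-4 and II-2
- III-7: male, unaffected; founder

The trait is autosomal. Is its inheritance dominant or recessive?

II-4 and II-2 are both unaffected yet have an affected child III-4. Under dominance, an affected child requires at least one affected parent, so the trait cannot be dominant.

recessive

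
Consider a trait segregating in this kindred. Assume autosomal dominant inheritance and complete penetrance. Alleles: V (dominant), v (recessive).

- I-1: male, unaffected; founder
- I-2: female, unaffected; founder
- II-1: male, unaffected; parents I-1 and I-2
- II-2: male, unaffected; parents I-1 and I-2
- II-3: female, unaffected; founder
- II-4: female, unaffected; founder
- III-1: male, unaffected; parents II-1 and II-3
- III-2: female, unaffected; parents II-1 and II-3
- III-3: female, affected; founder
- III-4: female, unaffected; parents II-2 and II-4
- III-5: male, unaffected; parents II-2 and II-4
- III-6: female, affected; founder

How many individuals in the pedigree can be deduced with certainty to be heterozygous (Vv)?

0

No individual's genotype is forced to Vv by the pedigree, so the count is 0.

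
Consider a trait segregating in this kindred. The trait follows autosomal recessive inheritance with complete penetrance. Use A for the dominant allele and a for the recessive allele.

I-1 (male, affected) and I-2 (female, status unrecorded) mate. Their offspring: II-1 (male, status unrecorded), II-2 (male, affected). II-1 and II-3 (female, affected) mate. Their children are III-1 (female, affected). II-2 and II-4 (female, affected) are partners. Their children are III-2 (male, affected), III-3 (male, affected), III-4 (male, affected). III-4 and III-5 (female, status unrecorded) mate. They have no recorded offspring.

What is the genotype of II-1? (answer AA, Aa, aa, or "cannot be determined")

II-1's phenotype is unrecorded, and no parent or child forces a single allele at both positions; consistent genotype assignments exist with II-1 as Aa or aa.

cannot be determined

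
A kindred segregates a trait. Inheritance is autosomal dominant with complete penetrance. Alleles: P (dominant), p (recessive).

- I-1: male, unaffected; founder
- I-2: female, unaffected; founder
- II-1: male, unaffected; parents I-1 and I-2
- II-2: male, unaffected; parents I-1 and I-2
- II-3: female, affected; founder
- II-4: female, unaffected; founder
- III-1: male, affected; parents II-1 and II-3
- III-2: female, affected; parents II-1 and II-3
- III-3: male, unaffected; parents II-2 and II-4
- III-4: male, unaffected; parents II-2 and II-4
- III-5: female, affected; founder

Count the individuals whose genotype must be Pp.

Obligate heterozygotes: III-1 is affected so carries P and received p from II-1 (pp), so III-1 is Pp; III-2 is affected so carries P and received p from II-1 (pp), so III-2 is Pp.
Every other individual is either homozygous by phenotype or has at least one consistent homozygous assignment, so the count is 2.

2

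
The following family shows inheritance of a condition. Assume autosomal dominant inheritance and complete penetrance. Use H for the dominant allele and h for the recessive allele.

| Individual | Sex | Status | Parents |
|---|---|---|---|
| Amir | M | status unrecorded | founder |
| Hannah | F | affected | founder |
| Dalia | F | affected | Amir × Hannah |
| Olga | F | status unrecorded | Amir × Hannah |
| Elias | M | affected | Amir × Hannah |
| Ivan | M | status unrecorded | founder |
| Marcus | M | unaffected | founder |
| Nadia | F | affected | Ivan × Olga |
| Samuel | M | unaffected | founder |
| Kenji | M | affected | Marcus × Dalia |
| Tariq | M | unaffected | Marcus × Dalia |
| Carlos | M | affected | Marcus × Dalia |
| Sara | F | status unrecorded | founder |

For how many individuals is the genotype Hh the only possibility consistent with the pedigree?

3

Obligate heterozygotes: Dalia is affected so carries H and passed h to Tariq (hh), so Dalia is Hh; Kenji is affected so carries H and received h from Marcus (hh), so Kenji is Hh; Carlos is affected so carries H and received h from Marcus (hh), so Carlos is Hh.
Every other individual is either homozygous by phenotype or has at least one consistent homozygous assignment, so the count is 3.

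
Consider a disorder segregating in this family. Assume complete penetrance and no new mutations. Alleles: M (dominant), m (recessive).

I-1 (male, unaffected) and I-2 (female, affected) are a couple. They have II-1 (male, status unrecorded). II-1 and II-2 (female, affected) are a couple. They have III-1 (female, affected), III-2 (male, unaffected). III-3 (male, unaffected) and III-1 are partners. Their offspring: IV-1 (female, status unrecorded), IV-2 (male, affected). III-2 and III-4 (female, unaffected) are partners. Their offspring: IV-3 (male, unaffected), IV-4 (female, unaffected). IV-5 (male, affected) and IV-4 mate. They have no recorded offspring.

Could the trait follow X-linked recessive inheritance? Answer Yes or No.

Under X-linked recessive, III-2 (unaffected, male) cannot arise from II-1 (unrecorded) × II-2 (affected).

No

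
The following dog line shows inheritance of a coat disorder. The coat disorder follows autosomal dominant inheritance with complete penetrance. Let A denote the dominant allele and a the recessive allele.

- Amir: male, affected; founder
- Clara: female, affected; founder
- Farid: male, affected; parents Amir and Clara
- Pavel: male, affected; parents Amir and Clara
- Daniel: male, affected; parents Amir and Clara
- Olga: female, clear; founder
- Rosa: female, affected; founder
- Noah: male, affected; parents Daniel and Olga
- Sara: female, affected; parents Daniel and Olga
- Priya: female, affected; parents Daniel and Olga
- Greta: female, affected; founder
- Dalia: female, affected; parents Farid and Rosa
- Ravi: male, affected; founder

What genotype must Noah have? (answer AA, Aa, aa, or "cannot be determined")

From phenotype alone, Noah is AA or Aa.
Noah is affected so carries A and received a from Olga (aa), so Noah is Aa.

Aa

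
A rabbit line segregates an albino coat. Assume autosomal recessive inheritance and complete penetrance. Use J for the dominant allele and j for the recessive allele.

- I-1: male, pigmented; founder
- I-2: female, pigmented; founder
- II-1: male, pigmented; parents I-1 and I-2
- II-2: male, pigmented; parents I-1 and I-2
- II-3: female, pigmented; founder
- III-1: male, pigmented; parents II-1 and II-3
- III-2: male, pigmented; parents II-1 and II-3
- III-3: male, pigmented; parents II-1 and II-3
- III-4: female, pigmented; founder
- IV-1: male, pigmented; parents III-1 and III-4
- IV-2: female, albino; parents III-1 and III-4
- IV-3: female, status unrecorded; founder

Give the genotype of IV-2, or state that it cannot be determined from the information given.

IV-2 is albino, so IV-2 is jj.

jj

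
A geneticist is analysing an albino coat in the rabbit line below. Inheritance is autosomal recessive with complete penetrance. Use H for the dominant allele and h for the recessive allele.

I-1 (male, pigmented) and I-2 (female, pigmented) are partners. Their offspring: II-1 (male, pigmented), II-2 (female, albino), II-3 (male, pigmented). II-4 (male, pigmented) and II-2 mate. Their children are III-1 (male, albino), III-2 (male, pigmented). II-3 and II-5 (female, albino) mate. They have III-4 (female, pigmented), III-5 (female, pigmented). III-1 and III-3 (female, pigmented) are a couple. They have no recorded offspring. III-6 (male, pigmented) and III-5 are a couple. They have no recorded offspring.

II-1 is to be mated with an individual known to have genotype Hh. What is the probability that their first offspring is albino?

I-1 is pigmented so carries H and passed h to II-2 (hh), so I-1 is Hh.
I-2 is pigmented so carries H and passed h to II-2 (hh), so I-2 is Hh.
II-1 is a pigmented offspring of I-1 (Hh) × I-2 (Hh), whose cross gives 1/4 HH : 1/2 Hh : 1/4 hh; conditioning on being pigmented, II-1 is HH with probability 1/3, Hh with probability 2/3.
Summing over parental genotype combinations, P(offspring is albino) = 2/3·1/4 = 1/6.

1/6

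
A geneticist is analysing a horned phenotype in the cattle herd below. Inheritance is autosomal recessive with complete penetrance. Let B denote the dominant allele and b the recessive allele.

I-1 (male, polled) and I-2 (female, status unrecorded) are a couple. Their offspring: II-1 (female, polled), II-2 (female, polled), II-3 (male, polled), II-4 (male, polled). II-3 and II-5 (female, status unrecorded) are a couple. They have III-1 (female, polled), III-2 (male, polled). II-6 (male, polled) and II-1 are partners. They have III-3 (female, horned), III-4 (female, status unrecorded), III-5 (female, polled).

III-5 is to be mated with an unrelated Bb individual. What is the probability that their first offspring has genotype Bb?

II-6 is polled so carries B and passed b to III-3 (bb), so II-6 is Bb.
II-1 is polled so carries B and passed b to III-3 (bb), so II-1 is Bb.
III-5 is a polled offspring of II-6 (Bb) × II-1 (Bb), whose cross gives 1/4 BB : 1/2 Bb : 1/4 bb; conditioning on being polled, III-5 is BB with probability 1/3, Bb with probability 2/3.
Summing over parental genotype combinations, P(offspring has genotype Bb) = 1/3·1/2 + 2/3·1/2 = 1/2.

1/2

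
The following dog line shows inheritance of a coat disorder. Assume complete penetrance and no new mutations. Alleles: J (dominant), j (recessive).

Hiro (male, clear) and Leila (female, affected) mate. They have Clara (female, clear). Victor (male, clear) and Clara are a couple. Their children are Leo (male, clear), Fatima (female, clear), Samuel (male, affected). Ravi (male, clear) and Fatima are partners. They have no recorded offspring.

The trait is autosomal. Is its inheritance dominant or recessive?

Victor and Clara are both clear yet have an affected child Samuel. Under dominance, an affected child requires at least one affected parent, so the trait cannot be dominant.

recessive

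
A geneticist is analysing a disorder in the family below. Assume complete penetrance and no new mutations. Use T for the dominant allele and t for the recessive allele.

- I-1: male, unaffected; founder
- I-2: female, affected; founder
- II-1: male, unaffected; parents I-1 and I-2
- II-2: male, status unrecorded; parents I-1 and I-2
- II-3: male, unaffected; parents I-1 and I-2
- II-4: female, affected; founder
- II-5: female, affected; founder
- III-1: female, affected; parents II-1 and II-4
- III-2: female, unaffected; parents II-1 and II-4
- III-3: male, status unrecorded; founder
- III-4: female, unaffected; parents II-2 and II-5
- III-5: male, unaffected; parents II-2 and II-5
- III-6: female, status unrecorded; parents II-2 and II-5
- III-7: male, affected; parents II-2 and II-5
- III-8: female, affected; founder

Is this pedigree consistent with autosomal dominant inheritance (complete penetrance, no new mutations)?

Yes

A consistent assignment under autosomal dominant exists: I-1 tt, I-2 Tt, II-1 tt, II-2 Tt, II-3 tt, II-4 Tt, II-5 Tt, III-1 Tt, III-2 tt, III-3 TT, III-4 tt, III-5 tt, III-6 TT, III-7 TT, III-8 TT.
In this assignment every recorded phenotype matches its genotype and every non-founder's genotype is obtainable from its parents' genotypes, so the pedigree is consistent.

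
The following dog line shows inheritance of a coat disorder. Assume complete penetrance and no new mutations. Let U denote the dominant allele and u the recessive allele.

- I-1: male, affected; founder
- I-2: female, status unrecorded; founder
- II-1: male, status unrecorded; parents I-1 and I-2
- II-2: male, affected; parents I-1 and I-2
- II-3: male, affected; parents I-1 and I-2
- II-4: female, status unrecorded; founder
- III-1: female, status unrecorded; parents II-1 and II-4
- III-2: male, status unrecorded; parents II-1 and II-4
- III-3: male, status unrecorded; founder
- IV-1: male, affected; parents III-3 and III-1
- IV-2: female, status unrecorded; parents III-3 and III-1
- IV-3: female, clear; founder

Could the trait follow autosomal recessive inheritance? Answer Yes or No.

A consistent assignment under autosomal recessive exists: I-1 uu, I-2 Uu, II-1 Uu, II-2 uu, II-3 uu, II-4 UU, III-1 Uu, III-2 UU, III-3 Uu, IV-1 uu, IV-2 UU, IV-3 UU.
In this assignment every recorded phenotype matches its genotype and every non-founder's genotype is obtainable from its parents' genotypes, so the pedigree is consistent.

Yes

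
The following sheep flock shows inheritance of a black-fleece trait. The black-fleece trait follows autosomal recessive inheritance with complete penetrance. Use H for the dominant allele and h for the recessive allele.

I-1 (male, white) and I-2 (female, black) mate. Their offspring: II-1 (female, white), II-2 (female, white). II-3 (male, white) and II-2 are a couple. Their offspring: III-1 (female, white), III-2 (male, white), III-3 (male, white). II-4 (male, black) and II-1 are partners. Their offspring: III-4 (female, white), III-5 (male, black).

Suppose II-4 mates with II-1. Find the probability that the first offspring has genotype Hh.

II-4 is black, so II-4 is hh.
II-1 is white so carries H and received h from I-2 (hh), so II-1 is Hh.
The cross gives 1/2 Hh : 1/2 hh, so P(offspring has genotype Hh) = 1/2.

1/2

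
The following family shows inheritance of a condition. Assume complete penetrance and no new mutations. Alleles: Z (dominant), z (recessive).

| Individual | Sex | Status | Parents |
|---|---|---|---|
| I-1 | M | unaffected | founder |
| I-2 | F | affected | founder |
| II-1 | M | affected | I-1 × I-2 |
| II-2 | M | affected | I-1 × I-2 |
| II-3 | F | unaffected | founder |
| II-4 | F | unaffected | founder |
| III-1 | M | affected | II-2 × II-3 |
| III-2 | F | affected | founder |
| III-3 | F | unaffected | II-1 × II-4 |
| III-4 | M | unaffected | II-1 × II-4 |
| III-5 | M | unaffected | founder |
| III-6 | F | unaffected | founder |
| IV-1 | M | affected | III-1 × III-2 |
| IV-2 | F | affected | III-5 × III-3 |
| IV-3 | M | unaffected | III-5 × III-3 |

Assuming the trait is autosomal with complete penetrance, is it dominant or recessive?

III-5 and III-3 are both unaffected yet have an affected child IV-2. Under dominance, an affected child requires at least one affected parent, so the trait cannot be dominant.

recessive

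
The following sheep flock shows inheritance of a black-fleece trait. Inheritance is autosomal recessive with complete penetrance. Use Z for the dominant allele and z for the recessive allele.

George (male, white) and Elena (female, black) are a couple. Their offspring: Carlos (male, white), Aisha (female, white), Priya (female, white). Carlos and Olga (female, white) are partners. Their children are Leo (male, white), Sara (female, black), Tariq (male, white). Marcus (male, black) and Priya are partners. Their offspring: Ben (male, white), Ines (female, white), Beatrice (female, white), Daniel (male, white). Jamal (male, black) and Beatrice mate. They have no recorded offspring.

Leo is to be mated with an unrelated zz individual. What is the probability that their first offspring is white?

Carlos is white so carries Z and received z from Elena (zz), so Carlos is Zz.
Olga is white so carries Z and passed z to Sara (zz), so Olga is Zz.
Leo is a white offspring of Carlos (Zz) × Olga (Zz), whose cross gives 1/4 ZZ : 1/2 Zz : 1/4 zz; conditioning on being white, Leo is ZZ with probability 1/3, Zz with probability 2/3.
Summing over parental genotype combinations, P(offspring is white) = 1/3·1 + 2/3·1/2 = 2/3.

2/3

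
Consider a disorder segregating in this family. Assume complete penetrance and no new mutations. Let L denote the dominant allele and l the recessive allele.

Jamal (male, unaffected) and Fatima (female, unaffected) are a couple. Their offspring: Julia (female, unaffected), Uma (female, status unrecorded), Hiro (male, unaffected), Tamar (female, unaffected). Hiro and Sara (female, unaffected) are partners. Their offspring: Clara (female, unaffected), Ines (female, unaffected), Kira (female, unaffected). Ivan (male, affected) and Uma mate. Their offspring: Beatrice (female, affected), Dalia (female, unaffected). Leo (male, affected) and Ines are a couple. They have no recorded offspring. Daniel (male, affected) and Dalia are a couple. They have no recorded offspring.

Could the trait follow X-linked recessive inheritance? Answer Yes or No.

Yes

A consistent assignment under X-linked recessive exists: Jamal X^L Y, Fatima X^L X^l, Julia X^L X^L, Uma X^L X^l, Hiro X^L Y, Tamar X^L X^L, Sara X^L X^L, Ivan X^l Y, Clara X^L X^L, Ines X^L X^L, Kira X^L X^L, Leo X^l Y, Beatrice X^l X^l, Dalia X^L X^l, Daniel X^l Y.
In this assignment every recorded phenotype matches its genotype and every non-founder's genotype is obtainable from its parents' genotypes, so the pedigree is consistent.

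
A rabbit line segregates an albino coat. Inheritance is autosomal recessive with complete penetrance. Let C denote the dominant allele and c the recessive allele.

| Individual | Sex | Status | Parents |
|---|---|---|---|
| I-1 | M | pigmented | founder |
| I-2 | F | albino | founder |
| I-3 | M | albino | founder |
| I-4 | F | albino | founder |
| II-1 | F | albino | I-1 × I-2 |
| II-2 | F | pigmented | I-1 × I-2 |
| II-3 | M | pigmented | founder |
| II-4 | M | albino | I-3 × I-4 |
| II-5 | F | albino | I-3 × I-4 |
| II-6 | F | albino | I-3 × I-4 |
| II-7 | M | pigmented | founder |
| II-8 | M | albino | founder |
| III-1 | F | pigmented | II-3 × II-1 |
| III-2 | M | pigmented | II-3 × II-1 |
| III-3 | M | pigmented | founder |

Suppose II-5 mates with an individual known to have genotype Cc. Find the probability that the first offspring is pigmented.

II-5 is albino, so II-5 is cc.
The cross gives 1/2 Cc : 1/2 cc, so P(offspring is pigmented) = 1/2.

1/2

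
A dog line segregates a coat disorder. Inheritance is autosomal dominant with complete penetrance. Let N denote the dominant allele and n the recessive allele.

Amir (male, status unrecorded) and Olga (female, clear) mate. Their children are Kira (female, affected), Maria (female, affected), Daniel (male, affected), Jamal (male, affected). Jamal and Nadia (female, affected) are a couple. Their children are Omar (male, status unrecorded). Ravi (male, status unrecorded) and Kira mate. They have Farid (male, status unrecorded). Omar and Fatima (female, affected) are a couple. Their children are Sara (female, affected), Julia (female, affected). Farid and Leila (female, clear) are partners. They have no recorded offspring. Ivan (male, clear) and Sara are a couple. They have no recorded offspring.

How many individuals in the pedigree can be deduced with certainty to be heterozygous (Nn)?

Obligate heterozygotes: Kira is affected so carries N and received n from Olga (nn), so Kira is Nn; Maria is affected so carries N and received n from Olga (nn), so Maria is Nn; Daniel is affected so carries N and received n from Olga (nn), so Daniel is Nn; Jamal is affected so carries N and received n from Olga (nn), so Jamal is Nn.
Every other individual is either homozygous by phenotype or has at least one consistent homozygous assignment, so the count is 4.

4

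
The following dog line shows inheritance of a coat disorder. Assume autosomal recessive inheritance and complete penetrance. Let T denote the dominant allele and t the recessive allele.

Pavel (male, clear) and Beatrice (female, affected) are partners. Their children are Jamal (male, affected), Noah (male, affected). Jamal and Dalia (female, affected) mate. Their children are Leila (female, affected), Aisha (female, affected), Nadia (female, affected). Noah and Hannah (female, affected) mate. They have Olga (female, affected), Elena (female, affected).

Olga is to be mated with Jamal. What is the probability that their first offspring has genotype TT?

0

Olga is affected, so Olga is tt.
Jamal is affected, so Jamal is tt.
The cross gives 1 tt, so P(offspring has genotype TT) = 0.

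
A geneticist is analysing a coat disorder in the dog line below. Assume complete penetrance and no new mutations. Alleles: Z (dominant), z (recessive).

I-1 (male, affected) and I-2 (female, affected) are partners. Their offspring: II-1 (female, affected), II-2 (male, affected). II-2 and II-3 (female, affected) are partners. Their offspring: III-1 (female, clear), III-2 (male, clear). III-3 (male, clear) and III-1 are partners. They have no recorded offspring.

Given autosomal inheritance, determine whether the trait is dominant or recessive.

dominant

II-2 and II-3 are both affected yet have a clear child III-1. Under a recessive model two affected parents are homozygous and every child would be affected, so the trait cannot be recessive.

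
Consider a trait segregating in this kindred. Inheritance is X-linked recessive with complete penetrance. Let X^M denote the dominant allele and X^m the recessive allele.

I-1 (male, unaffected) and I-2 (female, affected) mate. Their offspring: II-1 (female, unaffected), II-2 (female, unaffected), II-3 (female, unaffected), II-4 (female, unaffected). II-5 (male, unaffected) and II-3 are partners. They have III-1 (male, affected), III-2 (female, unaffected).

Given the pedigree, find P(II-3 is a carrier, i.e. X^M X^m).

II-3 is unaffected so carries M and received m from I-2 (X^m X^m), so II-3 is X^M X^m, giving P(X^M X^m) = 1.

1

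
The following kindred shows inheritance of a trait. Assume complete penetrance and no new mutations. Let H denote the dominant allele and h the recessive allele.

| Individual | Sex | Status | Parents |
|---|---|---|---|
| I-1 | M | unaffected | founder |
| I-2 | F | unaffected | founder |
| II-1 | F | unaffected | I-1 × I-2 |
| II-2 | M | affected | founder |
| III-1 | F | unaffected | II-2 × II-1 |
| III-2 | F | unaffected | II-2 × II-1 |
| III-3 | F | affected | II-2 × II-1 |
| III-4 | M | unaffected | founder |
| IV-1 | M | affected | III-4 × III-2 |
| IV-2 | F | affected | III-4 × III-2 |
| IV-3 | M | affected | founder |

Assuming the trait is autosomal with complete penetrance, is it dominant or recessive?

recessive

III-4 and III-2 are both unaffected yet have an affected child IV-1. Under dominance, an affected child requires at least one affected parent, so the trait cannot be dominant.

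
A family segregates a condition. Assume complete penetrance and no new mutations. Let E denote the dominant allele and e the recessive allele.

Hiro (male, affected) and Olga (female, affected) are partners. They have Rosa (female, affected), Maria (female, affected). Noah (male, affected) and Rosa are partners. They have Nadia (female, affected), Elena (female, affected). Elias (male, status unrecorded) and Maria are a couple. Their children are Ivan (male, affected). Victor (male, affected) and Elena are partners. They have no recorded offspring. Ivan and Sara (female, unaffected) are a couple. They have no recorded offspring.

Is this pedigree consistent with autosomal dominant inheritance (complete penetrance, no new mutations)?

A consistent assignment under autosomal dominant exists: Hiro EE, Olga EE, Rosa EE, Maria EE, Noah EE, Elias EE, Nadia EE, Elena EE, Victor EE, Ivan EE, Sara ee.
In this assignment every recorded phenotype matches its genotype and every non-founder's genotype is obtainable from its parents' genotypes, so the pedigree is consistent.

Yes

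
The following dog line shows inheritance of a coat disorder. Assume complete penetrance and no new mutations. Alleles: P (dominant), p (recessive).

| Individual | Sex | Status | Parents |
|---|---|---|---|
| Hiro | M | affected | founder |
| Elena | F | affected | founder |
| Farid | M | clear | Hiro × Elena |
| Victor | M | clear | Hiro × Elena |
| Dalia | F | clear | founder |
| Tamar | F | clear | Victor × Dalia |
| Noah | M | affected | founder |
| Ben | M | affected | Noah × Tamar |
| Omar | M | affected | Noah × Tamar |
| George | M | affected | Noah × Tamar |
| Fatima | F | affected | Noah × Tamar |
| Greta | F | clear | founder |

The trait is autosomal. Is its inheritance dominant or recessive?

dominant

Hiro and Elena are both affected yet have a clear child Farid. Under a recessive model two affected parents are homozygous and every child would be affected, so the trait cannot be recessive.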